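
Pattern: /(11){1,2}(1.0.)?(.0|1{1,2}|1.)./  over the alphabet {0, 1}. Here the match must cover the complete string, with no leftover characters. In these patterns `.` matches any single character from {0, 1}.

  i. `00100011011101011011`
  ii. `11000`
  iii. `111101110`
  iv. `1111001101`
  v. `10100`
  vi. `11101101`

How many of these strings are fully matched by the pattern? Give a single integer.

2

i → no match — must start with `11`
ii → match
iii → match
iv → no match
v → no match — must start with `11`
vi → no match
Total matched: 2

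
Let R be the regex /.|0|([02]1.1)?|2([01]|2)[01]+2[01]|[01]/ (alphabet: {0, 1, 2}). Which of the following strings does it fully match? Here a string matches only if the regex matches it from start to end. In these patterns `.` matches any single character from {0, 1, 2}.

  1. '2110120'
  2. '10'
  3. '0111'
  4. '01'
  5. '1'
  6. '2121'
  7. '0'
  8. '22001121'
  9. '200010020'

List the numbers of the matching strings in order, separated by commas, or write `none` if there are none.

1. '2110120' → match
2. '10' → no match
3. '0111' → match
4. '01' → no match
5. '1' → match
6. '2121' → match
7. '0' → match
8. '22001121' → match
9. '200010020' → match

1, 3, 5, 6, 7, 8, 9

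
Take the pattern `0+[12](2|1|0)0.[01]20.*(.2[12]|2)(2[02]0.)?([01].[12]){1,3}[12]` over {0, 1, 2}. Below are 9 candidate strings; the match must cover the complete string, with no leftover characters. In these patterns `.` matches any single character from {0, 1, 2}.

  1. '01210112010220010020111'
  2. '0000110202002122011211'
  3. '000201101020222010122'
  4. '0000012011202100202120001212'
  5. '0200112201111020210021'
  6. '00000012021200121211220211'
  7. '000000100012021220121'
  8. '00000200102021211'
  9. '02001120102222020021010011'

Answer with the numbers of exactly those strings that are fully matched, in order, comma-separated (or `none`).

2, 4, 6, 7, 8, 9

1 → no match
2 → match
3 → no match
4 → match
5 → no match
6 → match
7 → match
8 → match
9 → match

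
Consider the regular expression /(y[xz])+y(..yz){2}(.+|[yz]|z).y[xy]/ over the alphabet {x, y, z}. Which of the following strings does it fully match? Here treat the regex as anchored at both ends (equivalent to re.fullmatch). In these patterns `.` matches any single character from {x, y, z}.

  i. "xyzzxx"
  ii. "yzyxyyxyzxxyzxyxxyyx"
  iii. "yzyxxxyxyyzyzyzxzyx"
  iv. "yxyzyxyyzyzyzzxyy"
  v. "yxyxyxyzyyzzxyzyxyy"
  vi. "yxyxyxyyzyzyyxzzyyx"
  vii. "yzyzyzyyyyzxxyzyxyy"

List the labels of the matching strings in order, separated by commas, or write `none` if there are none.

i. "xyzzxx" → no match — must start with "y"
ii → match
iii → no match
iv → match
v → match
vi → no match
vii → match

ii, iv, v, vii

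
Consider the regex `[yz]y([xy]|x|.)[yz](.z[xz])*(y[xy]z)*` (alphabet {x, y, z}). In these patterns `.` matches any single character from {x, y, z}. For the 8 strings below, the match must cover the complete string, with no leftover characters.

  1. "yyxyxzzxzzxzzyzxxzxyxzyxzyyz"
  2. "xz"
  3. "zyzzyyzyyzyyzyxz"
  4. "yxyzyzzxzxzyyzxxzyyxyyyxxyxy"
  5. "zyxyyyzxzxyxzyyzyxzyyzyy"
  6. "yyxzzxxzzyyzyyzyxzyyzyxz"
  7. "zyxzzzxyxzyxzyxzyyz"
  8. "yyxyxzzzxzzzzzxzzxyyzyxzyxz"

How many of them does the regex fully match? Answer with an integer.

3

1 → match
2 → no match
3 → match
4 → no match
5 → no match
6 → no match
7 → match
8 → no match
Total matched: 3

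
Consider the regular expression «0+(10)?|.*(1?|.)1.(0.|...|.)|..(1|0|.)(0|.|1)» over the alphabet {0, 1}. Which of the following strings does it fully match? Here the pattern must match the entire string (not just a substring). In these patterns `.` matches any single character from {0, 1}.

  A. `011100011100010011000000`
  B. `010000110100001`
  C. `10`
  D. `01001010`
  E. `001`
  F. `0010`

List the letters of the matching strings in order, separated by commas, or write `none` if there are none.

A → no match
B → no match
C → no match
D → no match
E → no match
F → match

F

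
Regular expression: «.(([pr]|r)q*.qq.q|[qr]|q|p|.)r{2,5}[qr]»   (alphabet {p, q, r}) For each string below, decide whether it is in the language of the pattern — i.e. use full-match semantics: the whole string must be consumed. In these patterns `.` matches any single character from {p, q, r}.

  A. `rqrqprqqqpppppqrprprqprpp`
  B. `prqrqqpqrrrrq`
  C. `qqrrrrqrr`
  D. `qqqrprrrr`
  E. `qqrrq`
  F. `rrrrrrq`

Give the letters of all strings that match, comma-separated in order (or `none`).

B, E, F

A → no match
B → match
C → no match
D → no match
E → match
F → match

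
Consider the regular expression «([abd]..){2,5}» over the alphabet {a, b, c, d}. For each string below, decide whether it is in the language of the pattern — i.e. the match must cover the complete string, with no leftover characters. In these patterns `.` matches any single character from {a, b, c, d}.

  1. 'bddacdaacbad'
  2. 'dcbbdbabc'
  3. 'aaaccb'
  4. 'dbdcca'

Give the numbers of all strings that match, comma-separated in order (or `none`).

1. 'bddacdaacbad' → match
2. 'dcbbdbabc' → match
3. 'aaaccb' → no match
4. 'dbdcca' → no match

1, 2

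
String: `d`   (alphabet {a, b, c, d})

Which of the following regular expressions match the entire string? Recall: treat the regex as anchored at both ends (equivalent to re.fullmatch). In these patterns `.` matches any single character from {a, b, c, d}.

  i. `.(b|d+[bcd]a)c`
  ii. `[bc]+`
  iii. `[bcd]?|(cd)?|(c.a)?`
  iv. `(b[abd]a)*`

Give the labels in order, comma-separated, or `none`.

iii

i → no match — must end with `c`
ii → no match
iii → match
iv → no match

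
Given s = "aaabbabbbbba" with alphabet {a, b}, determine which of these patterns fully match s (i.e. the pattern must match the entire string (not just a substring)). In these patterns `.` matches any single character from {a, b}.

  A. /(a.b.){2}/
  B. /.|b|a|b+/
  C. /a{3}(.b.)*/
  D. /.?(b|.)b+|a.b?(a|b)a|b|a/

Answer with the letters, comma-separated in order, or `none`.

A → no match
B → no match
C → match
D → no match

C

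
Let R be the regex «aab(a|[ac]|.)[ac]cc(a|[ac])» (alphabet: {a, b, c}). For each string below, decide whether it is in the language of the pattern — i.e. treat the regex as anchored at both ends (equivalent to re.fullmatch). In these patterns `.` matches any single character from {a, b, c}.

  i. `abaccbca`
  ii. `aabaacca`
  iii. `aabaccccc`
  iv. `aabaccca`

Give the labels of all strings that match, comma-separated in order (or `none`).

ii, iv

i → no match — must start with `aab`
ii → match
iii → no match
iv → match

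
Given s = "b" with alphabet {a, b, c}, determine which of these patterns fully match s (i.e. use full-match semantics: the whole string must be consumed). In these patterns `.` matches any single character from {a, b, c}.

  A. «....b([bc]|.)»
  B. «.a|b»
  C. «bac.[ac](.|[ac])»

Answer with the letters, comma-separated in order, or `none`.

A → no match
B → match
C → no match — must start with "bac"

B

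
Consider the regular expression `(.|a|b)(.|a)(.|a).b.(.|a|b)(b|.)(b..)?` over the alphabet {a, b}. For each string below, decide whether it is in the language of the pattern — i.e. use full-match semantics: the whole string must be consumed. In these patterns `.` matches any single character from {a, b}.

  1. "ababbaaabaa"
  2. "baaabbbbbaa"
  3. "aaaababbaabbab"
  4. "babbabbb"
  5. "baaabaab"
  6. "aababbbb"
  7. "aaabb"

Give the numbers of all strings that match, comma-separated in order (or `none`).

1, 2, 5, 6

1 → match
2 → match
3 → no match
4 → no match
5 → match
6 → match
7 → no match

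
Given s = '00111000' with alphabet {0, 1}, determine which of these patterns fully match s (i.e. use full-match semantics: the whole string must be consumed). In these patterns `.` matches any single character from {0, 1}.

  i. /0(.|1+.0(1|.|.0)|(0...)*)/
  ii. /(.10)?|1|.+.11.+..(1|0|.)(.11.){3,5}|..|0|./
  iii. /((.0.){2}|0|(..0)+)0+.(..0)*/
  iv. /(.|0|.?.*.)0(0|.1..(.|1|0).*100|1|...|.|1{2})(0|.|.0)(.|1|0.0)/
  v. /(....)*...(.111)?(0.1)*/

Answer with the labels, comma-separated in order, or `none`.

iv

i → no match
ii → no match
iii → no match
iv → match
v → no match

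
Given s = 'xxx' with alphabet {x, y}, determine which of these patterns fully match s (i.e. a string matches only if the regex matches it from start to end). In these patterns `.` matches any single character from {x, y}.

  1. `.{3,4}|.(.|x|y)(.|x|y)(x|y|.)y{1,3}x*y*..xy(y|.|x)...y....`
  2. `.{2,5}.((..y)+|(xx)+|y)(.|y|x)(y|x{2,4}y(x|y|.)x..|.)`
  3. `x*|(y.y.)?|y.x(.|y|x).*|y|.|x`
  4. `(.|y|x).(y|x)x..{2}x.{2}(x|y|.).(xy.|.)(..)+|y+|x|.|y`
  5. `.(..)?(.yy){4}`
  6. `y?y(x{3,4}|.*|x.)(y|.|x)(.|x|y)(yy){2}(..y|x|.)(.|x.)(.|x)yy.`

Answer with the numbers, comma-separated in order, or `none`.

1, 3

1 → match
2 → no match
3 → match
4 → no match
5 → no match — must end with 'yy'
6 → no match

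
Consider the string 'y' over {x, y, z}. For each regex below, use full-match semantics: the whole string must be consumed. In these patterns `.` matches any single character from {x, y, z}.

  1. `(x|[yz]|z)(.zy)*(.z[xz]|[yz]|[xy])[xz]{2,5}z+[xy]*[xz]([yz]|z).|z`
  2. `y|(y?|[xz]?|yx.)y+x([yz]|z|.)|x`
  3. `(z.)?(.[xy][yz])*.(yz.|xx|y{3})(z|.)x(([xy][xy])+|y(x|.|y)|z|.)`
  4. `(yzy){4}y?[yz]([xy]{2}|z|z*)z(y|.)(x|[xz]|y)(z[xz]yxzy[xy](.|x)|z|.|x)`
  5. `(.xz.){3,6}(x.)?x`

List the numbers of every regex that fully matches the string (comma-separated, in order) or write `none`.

2

1 → no match
2 → match
3 → no match
4 → no match — must start with 'yzy'
5 → no match — must end with 'x'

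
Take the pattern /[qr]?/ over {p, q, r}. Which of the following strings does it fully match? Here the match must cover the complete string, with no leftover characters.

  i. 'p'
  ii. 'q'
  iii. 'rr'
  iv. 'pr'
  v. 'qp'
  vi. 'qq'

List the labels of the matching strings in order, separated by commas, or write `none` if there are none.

ii

i. 'p' → no match
ii. 'q' → match
iii. 'rr' → no match
iv. 'pr' → no match
v. 'qp' → no match
vi. 'qq' → no match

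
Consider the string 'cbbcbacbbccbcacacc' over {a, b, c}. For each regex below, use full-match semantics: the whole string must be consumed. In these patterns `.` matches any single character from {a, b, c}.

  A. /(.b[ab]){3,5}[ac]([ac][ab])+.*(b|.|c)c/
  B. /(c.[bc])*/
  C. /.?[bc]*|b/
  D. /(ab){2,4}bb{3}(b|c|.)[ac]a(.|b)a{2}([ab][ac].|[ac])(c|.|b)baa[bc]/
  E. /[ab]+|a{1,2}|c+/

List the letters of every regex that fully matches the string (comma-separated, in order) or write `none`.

A → match
B → no match
C → no match
D → no match — must start with 'ab'
E → no match

A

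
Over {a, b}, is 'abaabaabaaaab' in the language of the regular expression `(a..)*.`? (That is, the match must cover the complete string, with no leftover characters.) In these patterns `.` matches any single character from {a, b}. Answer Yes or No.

Yes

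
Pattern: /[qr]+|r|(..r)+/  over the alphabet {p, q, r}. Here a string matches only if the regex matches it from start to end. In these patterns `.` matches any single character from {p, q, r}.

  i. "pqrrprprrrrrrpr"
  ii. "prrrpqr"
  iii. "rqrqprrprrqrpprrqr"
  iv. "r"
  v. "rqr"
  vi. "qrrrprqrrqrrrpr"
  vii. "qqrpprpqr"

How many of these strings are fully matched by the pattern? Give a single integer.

i → match
ii → no match
iii → match
iv → match
v → match
vi → match
vii → match
Total matched: 6

6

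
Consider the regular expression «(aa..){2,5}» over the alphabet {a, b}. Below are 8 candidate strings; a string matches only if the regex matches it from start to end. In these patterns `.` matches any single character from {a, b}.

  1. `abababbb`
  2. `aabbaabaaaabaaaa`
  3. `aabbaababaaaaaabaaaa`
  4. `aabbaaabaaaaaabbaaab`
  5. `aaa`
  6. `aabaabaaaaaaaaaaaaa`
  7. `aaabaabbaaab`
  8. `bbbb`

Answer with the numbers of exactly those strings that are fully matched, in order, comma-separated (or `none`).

1 → no match — must start with `aa`
2 → match
3 → no match
4 → match
5 → no match
6 → no match
7 → match
8 → no match — must start with `aa`

2, 4, 7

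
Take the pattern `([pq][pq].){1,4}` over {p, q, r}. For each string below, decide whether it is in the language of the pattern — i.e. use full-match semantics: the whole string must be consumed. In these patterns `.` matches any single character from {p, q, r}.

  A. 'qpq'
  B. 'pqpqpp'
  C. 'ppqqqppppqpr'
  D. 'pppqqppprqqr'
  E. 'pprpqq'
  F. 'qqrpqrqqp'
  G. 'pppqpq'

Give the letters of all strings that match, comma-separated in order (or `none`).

A, B, C, D, E, F, G

A → match
B → match
C → match
D → match
E → match
F → match
G → match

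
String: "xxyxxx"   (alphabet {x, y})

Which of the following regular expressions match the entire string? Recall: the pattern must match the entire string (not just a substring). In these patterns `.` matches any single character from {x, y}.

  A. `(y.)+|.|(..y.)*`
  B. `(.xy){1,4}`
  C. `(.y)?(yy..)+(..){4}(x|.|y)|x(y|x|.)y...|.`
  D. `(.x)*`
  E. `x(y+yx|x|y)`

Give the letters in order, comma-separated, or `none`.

C, D

A → no match
B → no match — must end with "xy"
C → match
D → match
E → no match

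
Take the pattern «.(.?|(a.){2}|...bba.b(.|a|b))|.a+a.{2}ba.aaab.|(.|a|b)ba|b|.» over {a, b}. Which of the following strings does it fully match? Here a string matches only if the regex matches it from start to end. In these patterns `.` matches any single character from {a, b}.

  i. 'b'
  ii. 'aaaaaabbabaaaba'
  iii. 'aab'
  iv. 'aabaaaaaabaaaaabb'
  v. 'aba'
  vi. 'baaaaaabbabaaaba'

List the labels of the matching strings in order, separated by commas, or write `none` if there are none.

i, ii, v, vi

i → match
ii → match
iii → no match
iv → no match
v → match
vi → match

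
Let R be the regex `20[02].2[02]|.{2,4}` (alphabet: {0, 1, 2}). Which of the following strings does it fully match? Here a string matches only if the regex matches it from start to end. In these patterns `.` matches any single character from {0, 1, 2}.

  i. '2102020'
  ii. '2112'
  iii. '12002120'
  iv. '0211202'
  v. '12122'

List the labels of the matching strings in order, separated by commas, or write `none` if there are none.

i → no match
ii → match
iii → no match
iv → no match
v → no match

ii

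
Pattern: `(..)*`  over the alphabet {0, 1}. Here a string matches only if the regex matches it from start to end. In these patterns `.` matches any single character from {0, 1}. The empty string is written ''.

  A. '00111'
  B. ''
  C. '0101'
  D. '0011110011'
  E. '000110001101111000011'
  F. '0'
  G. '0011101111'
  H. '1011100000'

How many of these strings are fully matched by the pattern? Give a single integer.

5

A → no match
B → match
C → match
D → match
E → no match
F → no match
G → match
H → match
Total matched: 5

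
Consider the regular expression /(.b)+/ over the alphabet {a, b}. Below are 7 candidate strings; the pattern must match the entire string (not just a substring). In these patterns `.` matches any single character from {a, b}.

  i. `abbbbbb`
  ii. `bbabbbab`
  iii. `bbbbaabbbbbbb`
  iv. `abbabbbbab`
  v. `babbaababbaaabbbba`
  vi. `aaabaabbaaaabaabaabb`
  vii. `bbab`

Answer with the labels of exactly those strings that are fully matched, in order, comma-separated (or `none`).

i. `abbbbbb` → no match
ii. `bbabbbab` → match
iii → no match
iv. `abbabbbbab` → no match
v → no match — must end with `b`
vi → no match
vii. `bbab` → match

ii, vii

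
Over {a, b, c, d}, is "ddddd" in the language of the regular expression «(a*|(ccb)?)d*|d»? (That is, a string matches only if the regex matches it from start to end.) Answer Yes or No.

Yes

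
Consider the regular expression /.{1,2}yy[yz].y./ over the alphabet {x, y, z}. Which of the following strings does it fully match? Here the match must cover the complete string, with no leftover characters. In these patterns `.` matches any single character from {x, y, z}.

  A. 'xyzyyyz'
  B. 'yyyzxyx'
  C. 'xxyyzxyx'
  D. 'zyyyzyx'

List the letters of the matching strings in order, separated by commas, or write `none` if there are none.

A → no match
B → match
C → match
D → match

B, C, D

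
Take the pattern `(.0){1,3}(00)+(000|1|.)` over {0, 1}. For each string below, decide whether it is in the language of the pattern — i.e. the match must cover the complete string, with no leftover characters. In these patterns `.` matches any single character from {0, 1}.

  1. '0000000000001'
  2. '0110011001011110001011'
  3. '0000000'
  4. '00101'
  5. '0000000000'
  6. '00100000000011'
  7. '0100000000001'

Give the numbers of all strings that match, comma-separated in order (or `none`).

1, 3

1 → match
2 → no match
3 → match
4 → no match
5 → no match
6 → no match
7 → no match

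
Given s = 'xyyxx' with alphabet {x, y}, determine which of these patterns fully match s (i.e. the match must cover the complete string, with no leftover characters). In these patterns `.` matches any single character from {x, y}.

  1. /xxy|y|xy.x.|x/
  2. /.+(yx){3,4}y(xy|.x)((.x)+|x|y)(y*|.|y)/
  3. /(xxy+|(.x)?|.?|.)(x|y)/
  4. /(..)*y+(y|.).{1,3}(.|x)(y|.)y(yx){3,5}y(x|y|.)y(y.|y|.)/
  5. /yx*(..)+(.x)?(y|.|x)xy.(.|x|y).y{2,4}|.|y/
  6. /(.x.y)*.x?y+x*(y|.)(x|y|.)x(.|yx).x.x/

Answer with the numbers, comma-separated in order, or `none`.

1

1 → match
2 → no match
3 → no match
4 → no match
5 → no match
6 → no match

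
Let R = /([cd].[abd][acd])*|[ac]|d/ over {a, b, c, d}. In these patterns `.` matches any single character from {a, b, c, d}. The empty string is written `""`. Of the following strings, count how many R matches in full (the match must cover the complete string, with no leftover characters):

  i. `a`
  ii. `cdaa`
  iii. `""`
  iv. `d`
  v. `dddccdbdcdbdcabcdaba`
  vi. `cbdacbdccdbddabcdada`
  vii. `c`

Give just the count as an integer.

7

i → match
ii → match
iii → match
iv → match
v → match
vi → match
vii → match
Total matched: 7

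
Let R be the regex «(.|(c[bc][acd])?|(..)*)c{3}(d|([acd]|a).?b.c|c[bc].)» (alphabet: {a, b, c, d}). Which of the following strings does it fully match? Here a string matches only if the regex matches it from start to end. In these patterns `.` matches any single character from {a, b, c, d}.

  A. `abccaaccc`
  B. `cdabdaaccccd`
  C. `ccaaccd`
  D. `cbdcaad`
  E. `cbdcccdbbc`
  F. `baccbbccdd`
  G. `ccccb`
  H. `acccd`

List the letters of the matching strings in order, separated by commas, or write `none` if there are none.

B, E, H

A → no match
B → match
C → no match
D → no match
E → match
F → no match
G → no match
H → match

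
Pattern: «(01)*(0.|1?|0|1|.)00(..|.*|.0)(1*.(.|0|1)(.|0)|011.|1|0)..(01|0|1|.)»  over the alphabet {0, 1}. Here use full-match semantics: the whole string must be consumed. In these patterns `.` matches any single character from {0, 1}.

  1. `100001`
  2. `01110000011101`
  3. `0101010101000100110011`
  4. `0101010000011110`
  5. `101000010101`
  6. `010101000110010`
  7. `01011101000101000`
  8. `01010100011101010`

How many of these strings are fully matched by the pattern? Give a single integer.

4

1. `100001` → no match
2 → no match
3 → match
4 → match
5. `101000010101` → no match
6 → match
7 → no match
8 → match
Total matched: 4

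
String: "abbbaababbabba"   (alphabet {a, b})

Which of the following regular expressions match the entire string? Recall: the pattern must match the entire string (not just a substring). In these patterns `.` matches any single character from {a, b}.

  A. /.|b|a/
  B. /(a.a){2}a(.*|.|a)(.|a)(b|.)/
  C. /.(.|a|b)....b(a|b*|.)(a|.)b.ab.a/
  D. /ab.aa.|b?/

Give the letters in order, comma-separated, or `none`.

A → no match
B → no match
C → match
D → no match

C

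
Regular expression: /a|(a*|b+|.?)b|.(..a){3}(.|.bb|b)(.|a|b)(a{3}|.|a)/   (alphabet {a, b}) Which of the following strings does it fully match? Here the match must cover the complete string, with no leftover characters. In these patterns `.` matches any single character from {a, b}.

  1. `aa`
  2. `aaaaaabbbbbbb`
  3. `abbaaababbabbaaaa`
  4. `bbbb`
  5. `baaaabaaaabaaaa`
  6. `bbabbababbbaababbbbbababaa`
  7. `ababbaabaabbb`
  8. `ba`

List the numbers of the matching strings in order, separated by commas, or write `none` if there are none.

1 → no match
2 → no match
3 → no match
4 → match
5 → match
6 → no match
7 → no match
8 → no match

4, 5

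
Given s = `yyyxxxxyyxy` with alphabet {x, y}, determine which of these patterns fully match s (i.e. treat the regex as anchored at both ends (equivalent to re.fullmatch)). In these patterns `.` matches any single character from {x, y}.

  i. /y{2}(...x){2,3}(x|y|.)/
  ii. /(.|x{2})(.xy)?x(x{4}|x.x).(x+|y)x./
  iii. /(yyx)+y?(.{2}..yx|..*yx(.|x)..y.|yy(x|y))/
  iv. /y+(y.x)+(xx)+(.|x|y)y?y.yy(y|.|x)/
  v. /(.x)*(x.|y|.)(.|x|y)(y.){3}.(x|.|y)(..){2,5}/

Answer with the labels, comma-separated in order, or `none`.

i

i → match
ii → no match
iii → no match — must start with `yyx`
iv → no match
v → no match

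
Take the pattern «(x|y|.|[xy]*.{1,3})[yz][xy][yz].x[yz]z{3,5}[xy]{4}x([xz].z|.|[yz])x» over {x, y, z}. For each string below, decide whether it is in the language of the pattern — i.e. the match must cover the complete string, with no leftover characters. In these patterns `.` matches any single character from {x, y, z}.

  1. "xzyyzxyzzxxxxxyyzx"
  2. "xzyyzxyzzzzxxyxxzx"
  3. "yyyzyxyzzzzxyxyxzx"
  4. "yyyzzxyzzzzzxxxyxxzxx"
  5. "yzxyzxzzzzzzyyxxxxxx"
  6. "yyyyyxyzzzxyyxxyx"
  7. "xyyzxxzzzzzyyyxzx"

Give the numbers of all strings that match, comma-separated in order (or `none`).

1 → no match
2 → match
3 → match
4 → no match
5 → no match
6 → match
7 → no match

2, 3, 6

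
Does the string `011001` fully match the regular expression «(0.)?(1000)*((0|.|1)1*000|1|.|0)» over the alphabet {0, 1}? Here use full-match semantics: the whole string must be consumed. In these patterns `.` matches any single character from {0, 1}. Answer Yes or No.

No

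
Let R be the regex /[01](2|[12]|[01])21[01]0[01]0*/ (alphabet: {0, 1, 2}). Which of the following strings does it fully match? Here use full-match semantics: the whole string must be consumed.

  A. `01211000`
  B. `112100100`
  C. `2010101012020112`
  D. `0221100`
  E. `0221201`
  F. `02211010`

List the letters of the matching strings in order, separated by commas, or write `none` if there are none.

A, B, D, F

A. `01211000` → match
B. `112100100` → match
C → no match
D. `0221100` → match
E. `0221201` → no match
F. `02211010` → match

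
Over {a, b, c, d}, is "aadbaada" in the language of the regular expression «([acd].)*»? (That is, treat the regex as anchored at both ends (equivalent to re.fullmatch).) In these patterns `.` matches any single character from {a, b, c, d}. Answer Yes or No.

Yes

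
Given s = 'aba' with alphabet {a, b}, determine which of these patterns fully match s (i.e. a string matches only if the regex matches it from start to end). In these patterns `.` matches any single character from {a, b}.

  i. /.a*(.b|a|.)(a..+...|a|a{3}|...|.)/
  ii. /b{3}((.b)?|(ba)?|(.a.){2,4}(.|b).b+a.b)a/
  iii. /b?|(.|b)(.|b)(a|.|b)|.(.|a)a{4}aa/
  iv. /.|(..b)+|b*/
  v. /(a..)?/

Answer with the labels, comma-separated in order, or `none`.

i, iii, v

i → match
ii → no match — must start with 'b'
iii → match
iv → no match
v → match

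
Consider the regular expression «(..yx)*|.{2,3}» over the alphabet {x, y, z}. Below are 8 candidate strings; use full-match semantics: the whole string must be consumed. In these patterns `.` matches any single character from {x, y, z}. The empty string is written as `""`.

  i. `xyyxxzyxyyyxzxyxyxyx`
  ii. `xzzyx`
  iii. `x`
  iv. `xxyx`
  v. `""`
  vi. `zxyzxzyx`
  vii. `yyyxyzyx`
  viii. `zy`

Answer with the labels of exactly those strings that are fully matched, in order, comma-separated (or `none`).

i → match
ii → no match
iii → no match
iv → match
v → match
vi → no match
vii → match
viii → match

i, iv, v, vii, viii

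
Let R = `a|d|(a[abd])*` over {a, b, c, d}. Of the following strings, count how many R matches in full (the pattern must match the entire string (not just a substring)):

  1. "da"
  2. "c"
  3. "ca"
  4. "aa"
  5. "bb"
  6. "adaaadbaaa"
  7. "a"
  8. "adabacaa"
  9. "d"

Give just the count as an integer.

1 → no match
2 → no match
3 → no match
4 → match
5 → no match
6 → no match
7 → match
8 → no match
9 → match
Total matched: 3

3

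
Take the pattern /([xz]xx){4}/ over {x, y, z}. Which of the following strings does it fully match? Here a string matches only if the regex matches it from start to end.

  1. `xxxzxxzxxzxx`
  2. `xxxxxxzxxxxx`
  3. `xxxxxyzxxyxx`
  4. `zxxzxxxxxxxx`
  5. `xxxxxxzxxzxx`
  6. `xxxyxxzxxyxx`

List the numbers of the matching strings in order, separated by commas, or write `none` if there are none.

1 → match
2 → match
3 → no match
4 → match
5 → match
6 → no match

1, 2, 4, 5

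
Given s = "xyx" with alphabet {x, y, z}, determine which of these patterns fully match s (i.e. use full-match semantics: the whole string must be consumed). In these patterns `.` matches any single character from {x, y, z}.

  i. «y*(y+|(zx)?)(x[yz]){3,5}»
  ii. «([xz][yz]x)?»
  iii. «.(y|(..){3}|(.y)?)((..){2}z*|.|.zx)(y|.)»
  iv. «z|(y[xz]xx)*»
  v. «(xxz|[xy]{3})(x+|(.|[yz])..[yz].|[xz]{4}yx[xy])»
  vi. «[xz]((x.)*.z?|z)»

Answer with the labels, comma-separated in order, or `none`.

ii, iii

i → no match
ii → match
iii → match
iv → no match
v → no match
vi → no match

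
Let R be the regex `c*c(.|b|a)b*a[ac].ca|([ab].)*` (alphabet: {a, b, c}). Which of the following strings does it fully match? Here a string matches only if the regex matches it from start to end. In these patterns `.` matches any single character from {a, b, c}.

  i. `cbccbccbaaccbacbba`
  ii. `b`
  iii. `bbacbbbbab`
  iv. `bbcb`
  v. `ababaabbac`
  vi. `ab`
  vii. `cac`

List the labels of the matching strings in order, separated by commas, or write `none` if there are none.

i → no match
ii → no match
iii → match
iv → no match
v → match
vi → match
vii → no match

iii, v, vi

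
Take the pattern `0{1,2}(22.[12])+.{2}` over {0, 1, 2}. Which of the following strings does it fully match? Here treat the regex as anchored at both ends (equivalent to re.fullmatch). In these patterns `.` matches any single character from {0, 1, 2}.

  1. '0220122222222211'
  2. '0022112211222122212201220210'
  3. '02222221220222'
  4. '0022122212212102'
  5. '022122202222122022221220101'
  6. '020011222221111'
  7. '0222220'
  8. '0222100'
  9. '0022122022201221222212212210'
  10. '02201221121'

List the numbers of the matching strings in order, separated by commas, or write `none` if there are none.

2, 5, 7, 8, 10

1 → no match
2 → match
3 → no match
4 → no match
5 → match
6 → no match
7 → match
8 → match
9 → no match
10 → match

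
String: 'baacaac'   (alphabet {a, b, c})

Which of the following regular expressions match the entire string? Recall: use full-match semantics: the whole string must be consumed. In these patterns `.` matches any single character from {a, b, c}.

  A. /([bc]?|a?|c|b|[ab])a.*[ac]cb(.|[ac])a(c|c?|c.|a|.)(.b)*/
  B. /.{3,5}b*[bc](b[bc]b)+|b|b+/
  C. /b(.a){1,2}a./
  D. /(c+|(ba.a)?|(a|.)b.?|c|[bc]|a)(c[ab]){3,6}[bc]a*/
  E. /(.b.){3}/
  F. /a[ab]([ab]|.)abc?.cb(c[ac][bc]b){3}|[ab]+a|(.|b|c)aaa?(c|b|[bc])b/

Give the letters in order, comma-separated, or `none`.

C

A → no match
B → no match — must end with 'b'
C → match
D → no match
E → no match
F → no match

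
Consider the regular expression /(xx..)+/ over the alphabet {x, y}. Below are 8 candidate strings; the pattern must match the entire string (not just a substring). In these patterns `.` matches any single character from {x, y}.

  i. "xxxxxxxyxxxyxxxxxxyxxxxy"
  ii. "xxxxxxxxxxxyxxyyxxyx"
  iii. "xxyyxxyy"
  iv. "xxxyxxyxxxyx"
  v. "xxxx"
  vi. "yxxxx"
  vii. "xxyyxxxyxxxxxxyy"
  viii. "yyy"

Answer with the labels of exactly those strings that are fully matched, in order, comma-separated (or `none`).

i → match
ii → match
iii → match
iv → match
v → match
vi → no match — must start with "xx"
vii → match
viii → no match — must start with "xx"

i, ii, iii, iv, v, vii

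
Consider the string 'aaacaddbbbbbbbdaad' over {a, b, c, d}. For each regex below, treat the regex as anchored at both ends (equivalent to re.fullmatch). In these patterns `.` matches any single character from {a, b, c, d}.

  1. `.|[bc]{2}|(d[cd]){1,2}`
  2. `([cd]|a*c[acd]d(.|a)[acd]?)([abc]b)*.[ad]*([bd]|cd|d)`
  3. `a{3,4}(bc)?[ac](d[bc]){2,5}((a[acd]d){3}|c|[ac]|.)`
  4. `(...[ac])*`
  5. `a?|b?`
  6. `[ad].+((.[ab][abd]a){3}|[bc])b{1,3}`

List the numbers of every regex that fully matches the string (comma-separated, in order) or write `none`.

2

1 → no match
2 → match
3 → no match
4 → no match
5 → no match
6 → no match — must end with 'b'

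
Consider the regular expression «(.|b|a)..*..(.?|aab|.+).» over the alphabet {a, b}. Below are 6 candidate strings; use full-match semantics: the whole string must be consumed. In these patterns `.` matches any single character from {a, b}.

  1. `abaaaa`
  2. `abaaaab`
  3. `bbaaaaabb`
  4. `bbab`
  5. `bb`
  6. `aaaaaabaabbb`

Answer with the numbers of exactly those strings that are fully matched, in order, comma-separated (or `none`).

1, 2, 3, 6

1. `abaaaa` → match
2. `abaaaab` → match
3. `bbaaaaabb` → match
4. `bbab` → no match
5. `bb` → no match
6. `aaaaaabaabbb` → match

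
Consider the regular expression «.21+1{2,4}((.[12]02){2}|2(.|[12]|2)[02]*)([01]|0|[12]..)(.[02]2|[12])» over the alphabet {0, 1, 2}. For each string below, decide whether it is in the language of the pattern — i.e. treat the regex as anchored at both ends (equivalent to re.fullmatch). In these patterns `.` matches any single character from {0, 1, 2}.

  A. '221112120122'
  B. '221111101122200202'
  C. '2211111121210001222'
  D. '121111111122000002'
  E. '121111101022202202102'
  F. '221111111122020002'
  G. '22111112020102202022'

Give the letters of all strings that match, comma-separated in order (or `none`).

A → match
B → no match
C → no match
D → match
E → match
F → match
G → match

A, D, E, F, G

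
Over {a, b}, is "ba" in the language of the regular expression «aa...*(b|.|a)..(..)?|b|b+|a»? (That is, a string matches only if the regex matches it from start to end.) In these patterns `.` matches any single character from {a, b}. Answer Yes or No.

No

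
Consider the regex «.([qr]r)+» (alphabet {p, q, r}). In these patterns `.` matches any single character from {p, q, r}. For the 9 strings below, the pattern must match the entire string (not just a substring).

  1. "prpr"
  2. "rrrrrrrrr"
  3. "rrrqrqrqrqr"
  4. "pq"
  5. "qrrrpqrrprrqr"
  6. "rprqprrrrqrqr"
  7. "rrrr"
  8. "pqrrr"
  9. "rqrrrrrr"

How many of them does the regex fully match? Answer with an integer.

3

1. "prpr" → no match
2. "rrrrrrrrr" → match
3. "rrrqrqrqrqr" → match
4. "pq" → no match — must end with "r"
5 → no match
6 → no match
7. "rrrr" → no match
8. "pqrrr" → match
9. "rqrrrrrr" → no match
Total matched: 3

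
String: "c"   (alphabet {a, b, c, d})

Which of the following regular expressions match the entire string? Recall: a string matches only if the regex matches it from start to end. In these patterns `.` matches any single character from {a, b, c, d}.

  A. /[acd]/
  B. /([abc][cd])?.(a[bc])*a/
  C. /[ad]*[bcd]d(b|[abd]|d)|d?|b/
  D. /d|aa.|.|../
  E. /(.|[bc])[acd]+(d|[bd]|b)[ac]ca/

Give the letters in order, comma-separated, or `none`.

A, D

A → match
B → no match — must end with "a"
C → no match
D → match
E → no match — must end with "ca"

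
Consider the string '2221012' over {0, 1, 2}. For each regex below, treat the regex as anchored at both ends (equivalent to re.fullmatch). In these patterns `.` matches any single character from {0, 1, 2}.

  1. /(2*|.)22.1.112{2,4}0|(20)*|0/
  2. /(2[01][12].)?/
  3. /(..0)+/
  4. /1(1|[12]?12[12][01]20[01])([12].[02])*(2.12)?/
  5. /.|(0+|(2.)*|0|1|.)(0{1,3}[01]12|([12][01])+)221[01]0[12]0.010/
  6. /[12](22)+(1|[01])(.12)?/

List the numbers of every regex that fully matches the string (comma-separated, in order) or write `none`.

6

1 → no match
2 → no match
3 → no match — must end with '0'
4 → no match — must start with '1'
5 → no match
6 → match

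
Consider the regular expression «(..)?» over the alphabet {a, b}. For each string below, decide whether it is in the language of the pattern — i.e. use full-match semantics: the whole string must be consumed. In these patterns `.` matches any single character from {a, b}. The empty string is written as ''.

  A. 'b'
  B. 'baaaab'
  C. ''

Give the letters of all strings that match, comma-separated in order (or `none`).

C

A → no match
B → no match
C → match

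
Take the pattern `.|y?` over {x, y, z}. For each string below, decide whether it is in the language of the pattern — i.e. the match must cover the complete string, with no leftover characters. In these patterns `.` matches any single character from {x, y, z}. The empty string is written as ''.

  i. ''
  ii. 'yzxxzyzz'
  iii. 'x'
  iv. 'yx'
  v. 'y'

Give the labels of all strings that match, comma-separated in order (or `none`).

i. '' → match
ii. 'yzxxzyzz' → no match
iii. 'x' → match
iv. 'yx' → no match
v. 'y' → match

i, iii, v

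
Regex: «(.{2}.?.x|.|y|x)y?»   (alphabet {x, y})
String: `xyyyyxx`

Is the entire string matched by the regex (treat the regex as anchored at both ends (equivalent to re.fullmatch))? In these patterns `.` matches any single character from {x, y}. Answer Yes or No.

No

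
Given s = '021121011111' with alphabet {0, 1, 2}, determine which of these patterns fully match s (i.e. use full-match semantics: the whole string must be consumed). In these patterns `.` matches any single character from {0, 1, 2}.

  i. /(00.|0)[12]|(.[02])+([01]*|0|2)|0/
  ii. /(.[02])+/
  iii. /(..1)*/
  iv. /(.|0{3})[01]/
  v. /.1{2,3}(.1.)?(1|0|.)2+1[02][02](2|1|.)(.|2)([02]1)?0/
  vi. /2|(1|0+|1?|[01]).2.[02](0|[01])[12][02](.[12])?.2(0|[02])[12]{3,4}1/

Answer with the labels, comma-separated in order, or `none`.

iii

i → no match
ii → no match
iii → match
iv → no match
v → no match — must end with '0'
vi → no match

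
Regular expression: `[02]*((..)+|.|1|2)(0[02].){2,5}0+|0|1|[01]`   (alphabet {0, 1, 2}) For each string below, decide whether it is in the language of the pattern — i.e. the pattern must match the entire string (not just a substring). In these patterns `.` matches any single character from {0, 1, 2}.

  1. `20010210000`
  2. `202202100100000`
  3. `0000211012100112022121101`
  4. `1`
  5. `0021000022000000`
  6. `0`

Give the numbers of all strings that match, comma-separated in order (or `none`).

1, 2, 4, 5, 6

1 → match
2 → match
3 → no match
4 → match
5 → match
6 → match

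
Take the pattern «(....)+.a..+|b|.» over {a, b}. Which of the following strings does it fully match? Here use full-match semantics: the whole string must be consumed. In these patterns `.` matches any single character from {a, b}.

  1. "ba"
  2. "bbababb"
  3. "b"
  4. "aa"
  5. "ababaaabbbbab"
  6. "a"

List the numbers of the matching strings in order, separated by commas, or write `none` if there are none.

3, 5, 6

1 → no match
2 → no match
3 → match
4 → no match
5 → match
6 → match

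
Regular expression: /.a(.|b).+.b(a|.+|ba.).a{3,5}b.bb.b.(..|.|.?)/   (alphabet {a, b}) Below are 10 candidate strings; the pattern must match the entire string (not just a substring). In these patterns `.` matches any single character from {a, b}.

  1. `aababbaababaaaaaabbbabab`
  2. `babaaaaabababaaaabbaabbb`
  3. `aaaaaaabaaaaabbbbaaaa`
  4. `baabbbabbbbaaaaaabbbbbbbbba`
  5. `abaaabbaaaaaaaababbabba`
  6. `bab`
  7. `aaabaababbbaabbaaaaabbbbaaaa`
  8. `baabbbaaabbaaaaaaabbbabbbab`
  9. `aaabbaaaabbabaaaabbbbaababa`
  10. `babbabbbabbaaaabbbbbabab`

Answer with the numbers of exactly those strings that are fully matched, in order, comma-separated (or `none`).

none

1 → no match
2 → no match
3 → no match
4 → no match
5 → no match
6. `bab` → no match
7 → no match
8 → no match
9 → no match
10 → no match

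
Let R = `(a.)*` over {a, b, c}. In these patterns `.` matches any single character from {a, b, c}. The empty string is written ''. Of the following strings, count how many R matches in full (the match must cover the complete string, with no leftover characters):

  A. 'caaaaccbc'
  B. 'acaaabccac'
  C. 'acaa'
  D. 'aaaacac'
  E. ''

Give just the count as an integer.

2

A → no match
B → no match
C → match
D → no match
E → match
Total matched: 2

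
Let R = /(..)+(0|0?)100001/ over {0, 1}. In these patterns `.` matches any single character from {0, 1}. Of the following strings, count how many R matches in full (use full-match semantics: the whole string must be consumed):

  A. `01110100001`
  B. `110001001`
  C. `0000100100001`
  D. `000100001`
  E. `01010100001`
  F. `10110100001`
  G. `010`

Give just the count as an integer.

A → match
B → no match — must end with `100001`
C → match
D → match
E → match
F → match
G → no match — must end with `100001`
Total matched: 5

5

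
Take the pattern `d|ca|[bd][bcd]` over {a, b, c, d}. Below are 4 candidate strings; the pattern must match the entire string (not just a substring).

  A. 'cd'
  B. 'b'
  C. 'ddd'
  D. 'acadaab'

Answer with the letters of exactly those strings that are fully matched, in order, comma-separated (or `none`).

none

A → no match
B → no match
C → no match
D → no match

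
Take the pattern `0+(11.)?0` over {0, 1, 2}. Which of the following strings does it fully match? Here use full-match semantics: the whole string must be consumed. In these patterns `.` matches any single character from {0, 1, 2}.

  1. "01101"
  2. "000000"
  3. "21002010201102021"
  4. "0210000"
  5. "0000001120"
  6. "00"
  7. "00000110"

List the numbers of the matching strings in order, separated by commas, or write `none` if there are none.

1 → no match — must end with "0"
2 → match
3 → no match — must start with "0"
4 → no match
5 → match
6 → match
7 → no match

2, 5, 6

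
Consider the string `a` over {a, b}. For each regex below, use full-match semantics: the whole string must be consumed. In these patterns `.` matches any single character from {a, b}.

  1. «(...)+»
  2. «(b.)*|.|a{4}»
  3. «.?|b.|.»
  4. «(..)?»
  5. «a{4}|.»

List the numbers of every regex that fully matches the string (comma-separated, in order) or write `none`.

2, 3, 5

1 → no match
2 → match
3 → match
4 → no match
5 → match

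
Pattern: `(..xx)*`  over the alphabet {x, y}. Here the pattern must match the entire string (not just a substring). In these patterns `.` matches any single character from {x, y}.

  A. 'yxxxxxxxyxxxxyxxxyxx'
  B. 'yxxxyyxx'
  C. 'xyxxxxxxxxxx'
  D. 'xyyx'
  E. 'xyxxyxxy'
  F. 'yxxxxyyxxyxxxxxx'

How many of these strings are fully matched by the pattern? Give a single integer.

3

A → match
B. 'yxxxyyxx' → match
C. 'xyxxxxxxxxxx' → match
D. 'xyyx' → no match
E. 'xyxxyxxy' → no match
F → no match
Total matched: 3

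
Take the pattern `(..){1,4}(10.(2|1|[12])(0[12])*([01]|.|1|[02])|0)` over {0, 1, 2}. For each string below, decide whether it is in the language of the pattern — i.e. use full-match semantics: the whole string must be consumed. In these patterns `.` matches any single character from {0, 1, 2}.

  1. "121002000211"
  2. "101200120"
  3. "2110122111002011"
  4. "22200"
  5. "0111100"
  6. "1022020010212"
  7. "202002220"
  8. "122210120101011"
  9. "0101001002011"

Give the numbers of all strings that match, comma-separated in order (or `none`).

1 → no match
2 → match
3 → no match
4 → match
5 → match
6 → match
7 → match
8 → match
9 → match

2, 4, 5, 6, 7, 8, 9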